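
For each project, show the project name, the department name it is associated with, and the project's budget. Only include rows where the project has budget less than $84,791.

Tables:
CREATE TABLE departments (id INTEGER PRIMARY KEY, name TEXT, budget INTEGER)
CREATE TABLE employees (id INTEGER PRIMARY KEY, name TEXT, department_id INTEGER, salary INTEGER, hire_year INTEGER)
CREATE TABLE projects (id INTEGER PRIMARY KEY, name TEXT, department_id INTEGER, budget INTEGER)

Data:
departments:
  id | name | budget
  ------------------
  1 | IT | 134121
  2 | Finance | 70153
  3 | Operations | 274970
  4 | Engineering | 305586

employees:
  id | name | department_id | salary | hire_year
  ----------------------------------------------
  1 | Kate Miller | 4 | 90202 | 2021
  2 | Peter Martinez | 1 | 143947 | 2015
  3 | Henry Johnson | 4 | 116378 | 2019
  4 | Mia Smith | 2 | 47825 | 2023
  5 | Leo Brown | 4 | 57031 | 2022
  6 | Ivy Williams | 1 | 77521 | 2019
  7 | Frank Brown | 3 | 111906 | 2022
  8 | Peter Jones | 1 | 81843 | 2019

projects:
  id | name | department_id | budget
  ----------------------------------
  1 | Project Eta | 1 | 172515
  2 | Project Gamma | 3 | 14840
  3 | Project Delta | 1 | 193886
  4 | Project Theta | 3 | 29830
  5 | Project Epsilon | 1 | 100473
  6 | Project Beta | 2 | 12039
SELECT c.name, p.name AS department, c.budget FROM projects c JOIN departments p ON c.department_id = p.id WHERE c.budget < 84791

Execution result:
name | department | budget
Project Gamma | Operations | 14840
Project Theta | Operations | 29830
Project Beta | Finance | 12039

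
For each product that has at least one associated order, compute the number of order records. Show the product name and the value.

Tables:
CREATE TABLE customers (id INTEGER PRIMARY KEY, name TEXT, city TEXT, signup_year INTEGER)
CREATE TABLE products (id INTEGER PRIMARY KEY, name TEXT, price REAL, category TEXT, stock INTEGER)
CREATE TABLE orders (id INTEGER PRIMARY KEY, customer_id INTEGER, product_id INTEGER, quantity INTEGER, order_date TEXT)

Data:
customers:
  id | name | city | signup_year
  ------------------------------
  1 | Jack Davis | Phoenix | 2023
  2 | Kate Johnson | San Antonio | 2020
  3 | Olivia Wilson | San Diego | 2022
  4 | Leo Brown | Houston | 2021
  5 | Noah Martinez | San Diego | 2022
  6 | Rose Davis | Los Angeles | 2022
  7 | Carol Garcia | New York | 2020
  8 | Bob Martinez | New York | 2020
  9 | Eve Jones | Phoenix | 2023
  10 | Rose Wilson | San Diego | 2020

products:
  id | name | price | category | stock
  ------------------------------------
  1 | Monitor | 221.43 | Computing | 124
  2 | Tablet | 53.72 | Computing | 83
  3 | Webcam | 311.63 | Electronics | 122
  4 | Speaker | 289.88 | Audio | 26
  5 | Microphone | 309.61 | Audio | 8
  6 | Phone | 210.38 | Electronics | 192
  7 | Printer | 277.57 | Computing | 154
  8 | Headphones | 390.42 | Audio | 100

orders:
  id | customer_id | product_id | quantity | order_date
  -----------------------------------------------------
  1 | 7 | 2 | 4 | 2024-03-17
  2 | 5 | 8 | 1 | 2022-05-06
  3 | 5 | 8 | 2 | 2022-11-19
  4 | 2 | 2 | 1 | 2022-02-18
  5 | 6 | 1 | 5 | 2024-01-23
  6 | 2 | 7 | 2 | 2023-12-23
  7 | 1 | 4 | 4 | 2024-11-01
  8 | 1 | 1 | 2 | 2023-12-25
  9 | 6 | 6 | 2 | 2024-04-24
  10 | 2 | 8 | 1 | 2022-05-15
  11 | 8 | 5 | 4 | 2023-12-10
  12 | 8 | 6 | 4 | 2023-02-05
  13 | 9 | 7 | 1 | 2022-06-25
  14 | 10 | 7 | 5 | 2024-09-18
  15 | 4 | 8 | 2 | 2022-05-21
SELECT p.name, COUNT(*) AS n FROM orders c JOIN products p ON c.product_id = p.id GROUP BY p.id, p.name

Execution result:
name | n
Monitor | 2
Tablet | 2
Speaker | 1
Microphone | 1
Phone | 2
Printer | 3
Headphones | 4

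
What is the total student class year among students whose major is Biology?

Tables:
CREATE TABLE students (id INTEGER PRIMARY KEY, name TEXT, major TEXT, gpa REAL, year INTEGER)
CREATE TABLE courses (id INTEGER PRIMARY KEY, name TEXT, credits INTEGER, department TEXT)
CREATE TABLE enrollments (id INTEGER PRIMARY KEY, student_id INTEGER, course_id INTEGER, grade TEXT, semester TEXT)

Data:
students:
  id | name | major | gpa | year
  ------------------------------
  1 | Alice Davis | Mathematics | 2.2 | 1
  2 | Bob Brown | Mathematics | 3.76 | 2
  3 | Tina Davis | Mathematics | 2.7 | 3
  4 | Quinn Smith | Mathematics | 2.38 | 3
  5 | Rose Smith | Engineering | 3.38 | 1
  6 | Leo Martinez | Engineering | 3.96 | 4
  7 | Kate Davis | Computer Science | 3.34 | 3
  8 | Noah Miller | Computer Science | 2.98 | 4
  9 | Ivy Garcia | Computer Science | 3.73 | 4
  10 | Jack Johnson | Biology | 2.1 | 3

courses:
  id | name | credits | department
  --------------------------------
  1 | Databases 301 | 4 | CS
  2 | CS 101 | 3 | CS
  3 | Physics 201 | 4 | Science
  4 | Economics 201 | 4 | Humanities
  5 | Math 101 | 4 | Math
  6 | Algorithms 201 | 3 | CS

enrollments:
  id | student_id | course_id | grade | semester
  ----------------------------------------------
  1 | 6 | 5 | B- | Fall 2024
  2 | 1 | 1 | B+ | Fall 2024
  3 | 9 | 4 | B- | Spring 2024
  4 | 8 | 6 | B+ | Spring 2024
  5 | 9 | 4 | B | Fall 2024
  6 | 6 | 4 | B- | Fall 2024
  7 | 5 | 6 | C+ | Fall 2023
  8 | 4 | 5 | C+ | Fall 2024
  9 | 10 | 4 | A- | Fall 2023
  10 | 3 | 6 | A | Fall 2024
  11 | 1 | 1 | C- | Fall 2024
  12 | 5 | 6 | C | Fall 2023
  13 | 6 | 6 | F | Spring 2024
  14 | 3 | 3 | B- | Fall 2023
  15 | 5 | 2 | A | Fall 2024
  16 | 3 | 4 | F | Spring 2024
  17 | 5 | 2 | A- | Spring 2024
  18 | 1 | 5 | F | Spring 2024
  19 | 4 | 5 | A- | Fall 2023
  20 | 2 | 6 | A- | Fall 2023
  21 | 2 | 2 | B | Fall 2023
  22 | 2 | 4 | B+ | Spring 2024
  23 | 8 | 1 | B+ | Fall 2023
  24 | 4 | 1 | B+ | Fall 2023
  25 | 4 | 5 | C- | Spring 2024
SELECT SUM(year) FROM students WHERE major = 'Biology'

Execution result:
3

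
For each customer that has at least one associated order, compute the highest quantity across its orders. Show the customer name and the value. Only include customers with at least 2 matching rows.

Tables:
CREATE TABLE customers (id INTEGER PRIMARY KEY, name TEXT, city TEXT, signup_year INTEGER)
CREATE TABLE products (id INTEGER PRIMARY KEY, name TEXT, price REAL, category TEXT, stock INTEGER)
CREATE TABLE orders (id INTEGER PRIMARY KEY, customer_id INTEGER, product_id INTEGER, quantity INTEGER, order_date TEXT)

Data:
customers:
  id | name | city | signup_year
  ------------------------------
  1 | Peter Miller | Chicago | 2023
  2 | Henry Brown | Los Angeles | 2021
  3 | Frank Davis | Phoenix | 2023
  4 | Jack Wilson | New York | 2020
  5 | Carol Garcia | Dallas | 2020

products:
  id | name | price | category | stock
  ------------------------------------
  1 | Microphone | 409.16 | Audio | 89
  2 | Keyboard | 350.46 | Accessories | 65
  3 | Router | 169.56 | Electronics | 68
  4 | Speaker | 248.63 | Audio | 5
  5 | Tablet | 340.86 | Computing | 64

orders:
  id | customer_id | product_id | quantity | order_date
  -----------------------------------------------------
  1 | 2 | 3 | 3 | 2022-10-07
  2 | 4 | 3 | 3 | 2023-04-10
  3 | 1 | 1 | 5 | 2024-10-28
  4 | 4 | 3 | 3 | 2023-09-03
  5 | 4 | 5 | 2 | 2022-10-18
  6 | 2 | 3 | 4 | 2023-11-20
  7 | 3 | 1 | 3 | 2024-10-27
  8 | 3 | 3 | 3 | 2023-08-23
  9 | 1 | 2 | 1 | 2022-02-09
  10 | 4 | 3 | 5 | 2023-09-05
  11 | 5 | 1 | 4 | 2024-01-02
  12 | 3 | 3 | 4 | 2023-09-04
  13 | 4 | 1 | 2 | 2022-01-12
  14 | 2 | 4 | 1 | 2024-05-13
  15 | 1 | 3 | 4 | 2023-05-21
SELECT p.name, MAX(c.quantity) AS max_quantity FROM orders c JOIN customers p ON c.customer_id = p.id GROUP BY p.id, p.name HAVING COUNT(*) >= 2

Execution result:
name | max_quantity
Peter Miller | 5
Henry Brown | 4
Frank Davis | 4
Jack Wilson | 5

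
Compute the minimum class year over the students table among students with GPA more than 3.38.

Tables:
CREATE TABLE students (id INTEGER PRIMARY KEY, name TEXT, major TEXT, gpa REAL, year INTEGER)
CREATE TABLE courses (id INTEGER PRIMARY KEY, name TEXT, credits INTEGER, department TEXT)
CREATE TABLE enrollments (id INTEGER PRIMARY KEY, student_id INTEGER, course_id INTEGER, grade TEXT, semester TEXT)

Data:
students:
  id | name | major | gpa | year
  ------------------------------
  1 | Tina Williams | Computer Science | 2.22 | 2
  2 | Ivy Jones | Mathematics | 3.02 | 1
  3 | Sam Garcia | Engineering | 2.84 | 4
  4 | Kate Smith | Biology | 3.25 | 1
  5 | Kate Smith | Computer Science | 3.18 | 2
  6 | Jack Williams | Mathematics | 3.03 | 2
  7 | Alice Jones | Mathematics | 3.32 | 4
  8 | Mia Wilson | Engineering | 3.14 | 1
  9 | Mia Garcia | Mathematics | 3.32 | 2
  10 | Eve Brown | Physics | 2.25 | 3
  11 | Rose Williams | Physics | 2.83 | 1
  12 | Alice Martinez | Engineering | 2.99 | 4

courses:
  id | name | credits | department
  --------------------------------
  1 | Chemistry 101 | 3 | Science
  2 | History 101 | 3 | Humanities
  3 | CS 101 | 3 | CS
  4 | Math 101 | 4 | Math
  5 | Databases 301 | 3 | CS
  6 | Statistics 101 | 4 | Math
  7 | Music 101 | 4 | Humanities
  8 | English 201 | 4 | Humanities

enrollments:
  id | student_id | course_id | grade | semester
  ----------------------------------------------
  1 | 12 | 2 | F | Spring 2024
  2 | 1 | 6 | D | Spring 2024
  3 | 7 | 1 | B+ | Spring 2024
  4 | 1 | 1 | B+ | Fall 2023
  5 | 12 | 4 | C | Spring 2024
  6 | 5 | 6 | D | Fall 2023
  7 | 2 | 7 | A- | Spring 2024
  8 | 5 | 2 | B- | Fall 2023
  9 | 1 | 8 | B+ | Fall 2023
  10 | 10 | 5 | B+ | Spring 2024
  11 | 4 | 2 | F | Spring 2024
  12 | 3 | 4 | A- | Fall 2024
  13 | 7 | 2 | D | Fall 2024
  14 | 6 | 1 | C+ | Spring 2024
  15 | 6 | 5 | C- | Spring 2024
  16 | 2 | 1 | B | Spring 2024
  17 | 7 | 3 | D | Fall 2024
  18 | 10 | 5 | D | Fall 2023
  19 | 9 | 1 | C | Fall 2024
SELECT MIN(year) FROM students WHERE gpa > 3.38

Execution result:
NULL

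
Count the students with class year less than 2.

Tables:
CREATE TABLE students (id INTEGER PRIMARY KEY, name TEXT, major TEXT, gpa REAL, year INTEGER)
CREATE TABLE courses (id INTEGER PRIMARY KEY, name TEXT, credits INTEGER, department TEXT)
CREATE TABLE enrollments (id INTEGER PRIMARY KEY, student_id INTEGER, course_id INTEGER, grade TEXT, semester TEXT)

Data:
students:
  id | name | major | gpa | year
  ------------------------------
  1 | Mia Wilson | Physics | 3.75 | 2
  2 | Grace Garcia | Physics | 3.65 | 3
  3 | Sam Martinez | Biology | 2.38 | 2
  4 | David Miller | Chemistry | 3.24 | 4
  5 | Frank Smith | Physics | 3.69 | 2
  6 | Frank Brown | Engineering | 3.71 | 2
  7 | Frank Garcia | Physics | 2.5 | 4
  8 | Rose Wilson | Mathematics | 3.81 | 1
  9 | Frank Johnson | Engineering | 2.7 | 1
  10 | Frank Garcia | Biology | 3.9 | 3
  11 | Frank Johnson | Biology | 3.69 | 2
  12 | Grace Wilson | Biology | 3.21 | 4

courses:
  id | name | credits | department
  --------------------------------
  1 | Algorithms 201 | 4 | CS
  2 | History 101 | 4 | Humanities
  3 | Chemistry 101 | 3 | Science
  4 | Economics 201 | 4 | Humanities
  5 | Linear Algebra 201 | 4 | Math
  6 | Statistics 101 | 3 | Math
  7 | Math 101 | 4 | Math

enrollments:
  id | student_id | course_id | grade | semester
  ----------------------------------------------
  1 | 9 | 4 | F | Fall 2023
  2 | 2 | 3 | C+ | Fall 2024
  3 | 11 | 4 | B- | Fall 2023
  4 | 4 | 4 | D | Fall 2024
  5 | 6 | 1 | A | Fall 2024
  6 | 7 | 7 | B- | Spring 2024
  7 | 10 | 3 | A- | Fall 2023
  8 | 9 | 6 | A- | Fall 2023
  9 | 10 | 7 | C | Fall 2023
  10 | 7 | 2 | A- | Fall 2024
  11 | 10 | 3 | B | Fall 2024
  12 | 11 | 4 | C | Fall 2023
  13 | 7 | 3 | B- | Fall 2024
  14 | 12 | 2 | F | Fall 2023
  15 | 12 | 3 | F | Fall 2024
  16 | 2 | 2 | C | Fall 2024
SELECT COUNT(*) FROM students WHERE year < 2

Execution result:
2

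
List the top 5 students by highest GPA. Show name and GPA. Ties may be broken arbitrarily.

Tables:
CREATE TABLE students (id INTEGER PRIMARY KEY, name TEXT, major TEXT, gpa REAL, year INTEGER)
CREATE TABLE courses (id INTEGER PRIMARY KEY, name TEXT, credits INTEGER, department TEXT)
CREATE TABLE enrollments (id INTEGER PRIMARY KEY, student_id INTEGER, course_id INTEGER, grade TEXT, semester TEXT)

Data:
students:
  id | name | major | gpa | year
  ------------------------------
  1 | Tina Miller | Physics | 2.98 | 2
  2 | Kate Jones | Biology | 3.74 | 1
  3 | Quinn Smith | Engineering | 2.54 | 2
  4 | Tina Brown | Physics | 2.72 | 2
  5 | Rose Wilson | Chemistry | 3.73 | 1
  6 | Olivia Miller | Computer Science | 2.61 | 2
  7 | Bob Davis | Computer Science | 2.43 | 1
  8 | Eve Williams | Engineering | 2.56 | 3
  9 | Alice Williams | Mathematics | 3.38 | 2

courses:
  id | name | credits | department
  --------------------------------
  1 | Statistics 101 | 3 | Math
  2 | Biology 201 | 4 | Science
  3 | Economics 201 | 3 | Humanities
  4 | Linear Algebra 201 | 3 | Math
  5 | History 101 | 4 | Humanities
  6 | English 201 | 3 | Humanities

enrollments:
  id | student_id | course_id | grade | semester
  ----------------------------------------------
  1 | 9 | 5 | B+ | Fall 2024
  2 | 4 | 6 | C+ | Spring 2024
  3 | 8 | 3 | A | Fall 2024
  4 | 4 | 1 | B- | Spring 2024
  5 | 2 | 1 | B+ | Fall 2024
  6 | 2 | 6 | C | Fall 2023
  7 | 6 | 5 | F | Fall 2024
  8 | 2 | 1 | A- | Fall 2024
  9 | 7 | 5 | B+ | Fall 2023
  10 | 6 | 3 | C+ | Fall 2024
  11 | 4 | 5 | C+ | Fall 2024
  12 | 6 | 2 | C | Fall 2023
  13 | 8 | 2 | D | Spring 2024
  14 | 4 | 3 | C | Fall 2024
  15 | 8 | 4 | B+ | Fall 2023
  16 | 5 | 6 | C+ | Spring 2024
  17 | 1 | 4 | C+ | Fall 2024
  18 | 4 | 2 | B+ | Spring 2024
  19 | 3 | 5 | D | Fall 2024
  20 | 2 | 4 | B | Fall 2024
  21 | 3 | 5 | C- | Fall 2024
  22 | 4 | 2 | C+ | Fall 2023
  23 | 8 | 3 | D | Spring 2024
SELECT name, gpa FROM students ORDER BY gpa DESC LIMIT 5

Execution result:
name | gpa
Kate Jones | 3.74
Rose Wilson | 3.73
Alice Williams | 3.38
Tina Miller | 2.98
Tina Brown | 2.72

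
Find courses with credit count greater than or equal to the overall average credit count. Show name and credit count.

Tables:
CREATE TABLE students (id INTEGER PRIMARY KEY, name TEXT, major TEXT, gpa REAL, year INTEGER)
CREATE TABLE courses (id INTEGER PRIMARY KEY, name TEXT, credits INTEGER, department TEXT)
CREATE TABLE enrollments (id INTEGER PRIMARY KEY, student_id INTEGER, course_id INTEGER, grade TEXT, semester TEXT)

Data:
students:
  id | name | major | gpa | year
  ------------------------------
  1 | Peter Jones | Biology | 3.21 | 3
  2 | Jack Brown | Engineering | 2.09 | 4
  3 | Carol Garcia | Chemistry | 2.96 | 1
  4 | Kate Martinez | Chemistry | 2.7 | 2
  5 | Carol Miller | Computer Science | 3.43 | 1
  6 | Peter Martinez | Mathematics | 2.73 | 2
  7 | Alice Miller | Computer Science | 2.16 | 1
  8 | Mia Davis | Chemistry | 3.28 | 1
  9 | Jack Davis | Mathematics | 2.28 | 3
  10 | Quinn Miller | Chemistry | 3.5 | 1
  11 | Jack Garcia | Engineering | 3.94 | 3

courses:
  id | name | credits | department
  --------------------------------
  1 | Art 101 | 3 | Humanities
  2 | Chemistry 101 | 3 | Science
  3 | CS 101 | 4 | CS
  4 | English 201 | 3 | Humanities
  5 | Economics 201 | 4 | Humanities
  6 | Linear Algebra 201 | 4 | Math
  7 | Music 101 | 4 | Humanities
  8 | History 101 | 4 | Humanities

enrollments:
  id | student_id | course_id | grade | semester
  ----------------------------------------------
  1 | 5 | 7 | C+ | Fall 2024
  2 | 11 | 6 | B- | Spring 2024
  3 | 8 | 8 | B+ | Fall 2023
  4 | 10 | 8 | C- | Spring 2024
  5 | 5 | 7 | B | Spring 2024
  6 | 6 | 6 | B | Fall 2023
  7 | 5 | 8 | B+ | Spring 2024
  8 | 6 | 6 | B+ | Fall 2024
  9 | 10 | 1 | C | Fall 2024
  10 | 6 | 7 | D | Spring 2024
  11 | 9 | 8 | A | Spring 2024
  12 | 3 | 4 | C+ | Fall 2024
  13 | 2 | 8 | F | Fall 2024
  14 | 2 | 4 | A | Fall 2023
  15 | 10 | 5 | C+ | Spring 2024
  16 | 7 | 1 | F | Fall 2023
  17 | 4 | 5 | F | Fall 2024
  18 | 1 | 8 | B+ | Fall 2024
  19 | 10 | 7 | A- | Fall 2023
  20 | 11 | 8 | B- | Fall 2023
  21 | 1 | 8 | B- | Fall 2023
SELECT name, credits FROM courses WHERE credits >= (SELECT AVG(credits) FROM courses)

Execution result:
name | credits
CS 101 | 4
Economics 201 | 4
Linear Algebra 201 | 4
Music 101 | 4
History 101 | 4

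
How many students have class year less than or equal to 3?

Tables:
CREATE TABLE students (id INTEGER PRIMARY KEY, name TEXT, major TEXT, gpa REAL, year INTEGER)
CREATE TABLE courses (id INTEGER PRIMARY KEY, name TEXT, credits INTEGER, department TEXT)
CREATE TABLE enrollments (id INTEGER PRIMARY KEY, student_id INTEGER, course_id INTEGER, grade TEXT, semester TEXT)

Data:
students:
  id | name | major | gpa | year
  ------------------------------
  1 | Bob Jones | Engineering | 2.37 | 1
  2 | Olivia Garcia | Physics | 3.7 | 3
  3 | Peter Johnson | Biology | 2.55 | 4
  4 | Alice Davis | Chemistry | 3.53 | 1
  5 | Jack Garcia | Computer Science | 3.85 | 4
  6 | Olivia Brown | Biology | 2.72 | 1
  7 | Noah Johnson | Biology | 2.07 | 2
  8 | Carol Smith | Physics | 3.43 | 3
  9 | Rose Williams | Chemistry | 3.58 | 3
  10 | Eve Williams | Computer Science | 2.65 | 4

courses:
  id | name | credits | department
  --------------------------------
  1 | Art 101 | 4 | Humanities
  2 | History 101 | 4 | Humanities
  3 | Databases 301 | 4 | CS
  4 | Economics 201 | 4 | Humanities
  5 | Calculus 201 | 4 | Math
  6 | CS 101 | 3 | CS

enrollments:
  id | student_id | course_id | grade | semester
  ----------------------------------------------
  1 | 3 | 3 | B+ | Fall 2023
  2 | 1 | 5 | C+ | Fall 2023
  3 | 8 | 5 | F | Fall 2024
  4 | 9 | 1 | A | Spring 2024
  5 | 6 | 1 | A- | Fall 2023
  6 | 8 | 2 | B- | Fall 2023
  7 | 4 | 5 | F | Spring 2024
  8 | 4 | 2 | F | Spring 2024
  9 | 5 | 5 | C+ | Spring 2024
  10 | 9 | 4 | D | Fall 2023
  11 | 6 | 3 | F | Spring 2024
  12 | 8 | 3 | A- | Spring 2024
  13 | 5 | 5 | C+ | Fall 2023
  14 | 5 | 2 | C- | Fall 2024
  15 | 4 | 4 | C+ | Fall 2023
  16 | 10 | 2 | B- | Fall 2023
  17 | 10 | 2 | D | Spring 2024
SELECT COUNT(*) FROM students WHERE year <= 3

Execution result:
7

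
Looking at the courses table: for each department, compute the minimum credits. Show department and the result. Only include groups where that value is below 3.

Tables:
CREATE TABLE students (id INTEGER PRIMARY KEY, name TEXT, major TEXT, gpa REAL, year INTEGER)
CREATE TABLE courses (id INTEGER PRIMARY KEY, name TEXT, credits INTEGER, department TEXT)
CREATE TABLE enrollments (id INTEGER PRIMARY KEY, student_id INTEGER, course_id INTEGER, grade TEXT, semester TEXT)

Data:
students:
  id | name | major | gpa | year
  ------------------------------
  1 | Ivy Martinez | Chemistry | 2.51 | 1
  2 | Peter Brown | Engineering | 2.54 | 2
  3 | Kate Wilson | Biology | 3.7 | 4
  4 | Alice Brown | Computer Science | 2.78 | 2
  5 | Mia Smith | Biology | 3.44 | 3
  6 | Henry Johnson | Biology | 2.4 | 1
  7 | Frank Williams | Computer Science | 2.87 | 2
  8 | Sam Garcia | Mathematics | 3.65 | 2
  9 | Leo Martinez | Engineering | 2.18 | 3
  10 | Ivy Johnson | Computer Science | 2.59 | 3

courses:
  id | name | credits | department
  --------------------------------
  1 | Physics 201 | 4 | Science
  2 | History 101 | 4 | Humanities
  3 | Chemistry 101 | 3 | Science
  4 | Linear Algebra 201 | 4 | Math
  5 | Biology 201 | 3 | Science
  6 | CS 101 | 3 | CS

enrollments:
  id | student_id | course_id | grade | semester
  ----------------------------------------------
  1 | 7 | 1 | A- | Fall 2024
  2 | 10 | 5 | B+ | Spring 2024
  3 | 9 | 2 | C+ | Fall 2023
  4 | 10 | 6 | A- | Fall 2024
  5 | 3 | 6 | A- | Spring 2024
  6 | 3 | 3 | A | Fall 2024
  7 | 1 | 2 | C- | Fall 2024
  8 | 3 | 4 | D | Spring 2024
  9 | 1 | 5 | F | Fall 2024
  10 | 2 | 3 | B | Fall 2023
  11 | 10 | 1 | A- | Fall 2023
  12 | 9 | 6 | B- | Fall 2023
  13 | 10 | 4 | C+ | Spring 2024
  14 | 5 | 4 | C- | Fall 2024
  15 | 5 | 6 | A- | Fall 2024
SELECT department, MIN(credits) AS min_credits FROM courses GROUP BY department HAVING MIN(credits) < 3

Execution result:
(no rows)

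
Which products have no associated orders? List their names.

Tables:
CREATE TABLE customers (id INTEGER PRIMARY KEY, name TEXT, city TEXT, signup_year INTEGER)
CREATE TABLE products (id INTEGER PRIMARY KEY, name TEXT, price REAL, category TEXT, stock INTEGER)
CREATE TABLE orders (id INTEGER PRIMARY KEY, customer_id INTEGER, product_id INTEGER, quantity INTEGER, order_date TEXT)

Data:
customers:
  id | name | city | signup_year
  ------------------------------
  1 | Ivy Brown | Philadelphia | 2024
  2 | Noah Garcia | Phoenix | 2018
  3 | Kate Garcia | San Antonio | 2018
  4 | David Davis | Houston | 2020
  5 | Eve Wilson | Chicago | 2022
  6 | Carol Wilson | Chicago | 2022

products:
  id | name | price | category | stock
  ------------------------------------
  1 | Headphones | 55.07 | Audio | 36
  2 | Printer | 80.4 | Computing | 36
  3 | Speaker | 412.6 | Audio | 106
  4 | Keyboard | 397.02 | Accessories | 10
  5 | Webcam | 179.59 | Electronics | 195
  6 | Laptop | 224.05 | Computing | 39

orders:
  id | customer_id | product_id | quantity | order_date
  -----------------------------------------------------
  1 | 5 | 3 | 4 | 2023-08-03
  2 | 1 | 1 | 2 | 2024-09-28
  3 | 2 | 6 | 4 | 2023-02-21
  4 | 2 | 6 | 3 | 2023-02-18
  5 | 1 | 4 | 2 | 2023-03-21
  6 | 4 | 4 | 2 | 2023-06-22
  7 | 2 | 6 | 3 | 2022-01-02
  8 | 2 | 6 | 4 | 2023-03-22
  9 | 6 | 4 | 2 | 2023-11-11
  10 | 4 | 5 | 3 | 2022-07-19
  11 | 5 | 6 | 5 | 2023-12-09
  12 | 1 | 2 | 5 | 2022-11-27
SELECT p.name FROM products p LEFT JOIN orders c ON c.product_id = p.id WHERE c.id IS NULL

Execution result:
(no rows)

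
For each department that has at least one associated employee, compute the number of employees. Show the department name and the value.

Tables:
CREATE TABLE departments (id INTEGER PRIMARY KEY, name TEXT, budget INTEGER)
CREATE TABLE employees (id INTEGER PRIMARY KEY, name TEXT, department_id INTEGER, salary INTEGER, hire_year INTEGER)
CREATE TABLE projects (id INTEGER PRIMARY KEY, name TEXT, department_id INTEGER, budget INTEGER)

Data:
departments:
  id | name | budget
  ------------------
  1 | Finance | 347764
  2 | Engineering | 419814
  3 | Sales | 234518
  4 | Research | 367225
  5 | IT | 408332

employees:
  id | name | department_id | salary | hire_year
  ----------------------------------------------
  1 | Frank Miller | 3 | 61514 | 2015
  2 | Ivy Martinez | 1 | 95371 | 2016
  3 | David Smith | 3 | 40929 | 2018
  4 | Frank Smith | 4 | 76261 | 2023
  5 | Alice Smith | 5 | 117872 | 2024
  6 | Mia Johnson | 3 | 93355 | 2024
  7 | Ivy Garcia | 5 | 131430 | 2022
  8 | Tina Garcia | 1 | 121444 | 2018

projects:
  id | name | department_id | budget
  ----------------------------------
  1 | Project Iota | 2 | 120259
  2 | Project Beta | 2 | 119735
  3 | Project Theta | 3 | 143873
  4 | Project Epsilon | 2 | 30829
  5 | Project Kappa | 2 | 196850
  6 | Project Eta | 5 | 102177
SELECT p.name, COUNT(*) AS n FROM employees c JOIN departments p ON c.department_id = p.id GROUP BY p.id, p.name

Execution result:
name | n
Finance | 2
Sales | 3
Research | 1
IT | 2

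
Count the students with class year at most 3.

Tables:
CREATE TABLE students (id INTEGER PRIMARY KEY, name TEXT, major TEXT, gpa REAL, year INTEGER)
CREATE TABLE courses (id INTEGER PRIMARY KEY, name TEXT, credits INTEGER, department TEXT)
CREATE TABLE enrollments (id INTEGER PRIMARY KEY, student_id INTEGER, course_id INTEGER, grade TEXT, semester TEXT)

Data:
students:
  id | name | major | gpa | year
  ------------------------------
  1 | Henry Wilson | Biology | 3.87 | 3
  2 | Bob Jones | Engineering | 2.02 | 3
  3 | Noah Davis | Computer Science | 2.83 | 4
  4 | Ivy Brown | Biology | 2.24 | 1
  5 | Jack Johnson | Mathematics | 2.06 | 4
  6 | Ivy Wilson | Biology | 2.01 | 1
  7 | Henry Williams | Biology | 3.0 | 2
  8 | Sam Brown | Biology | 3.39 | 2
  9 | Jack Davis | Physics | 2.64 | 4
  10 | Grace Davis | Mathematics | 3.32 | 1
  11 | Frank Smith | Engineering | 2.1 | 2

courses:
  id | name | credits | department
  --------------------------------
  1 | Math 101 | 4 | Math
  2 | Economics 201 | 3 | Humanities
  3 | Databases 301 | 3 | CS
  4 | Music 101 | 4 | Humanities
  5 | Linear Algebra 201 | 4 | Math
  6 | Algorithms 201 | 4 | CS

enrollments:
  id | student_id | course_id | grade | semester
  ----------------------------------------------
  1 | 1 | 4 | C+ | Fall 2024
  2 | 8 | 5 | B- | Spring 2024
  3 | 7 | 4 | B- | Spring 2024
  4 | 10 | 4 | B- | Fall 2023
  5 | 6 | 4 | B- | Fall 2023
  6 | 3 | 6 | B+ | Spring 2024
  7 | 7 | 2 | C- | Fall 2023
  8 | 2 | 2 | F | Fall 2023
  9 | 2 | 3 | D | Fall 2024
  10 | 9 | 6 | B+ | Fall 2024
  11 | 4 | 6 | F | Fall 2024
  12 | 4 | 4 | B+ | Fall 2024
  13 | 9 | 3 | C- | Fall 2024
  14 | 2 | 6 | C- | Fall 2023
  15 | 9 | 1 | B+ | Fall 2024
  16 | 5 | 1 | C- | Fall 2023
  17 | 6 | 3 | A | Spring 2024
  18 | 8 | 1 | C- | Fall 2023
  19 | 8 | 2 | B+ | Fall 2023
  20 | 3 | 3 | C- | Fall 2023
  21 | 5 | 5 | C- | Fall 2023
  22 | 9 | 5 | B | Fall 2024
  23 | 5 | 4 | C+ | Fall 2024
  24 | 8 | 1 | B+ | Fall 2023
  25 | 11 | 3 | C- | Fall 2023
SELECT COUNT(*) FROM students WHERE year <= 3

Execution result:
8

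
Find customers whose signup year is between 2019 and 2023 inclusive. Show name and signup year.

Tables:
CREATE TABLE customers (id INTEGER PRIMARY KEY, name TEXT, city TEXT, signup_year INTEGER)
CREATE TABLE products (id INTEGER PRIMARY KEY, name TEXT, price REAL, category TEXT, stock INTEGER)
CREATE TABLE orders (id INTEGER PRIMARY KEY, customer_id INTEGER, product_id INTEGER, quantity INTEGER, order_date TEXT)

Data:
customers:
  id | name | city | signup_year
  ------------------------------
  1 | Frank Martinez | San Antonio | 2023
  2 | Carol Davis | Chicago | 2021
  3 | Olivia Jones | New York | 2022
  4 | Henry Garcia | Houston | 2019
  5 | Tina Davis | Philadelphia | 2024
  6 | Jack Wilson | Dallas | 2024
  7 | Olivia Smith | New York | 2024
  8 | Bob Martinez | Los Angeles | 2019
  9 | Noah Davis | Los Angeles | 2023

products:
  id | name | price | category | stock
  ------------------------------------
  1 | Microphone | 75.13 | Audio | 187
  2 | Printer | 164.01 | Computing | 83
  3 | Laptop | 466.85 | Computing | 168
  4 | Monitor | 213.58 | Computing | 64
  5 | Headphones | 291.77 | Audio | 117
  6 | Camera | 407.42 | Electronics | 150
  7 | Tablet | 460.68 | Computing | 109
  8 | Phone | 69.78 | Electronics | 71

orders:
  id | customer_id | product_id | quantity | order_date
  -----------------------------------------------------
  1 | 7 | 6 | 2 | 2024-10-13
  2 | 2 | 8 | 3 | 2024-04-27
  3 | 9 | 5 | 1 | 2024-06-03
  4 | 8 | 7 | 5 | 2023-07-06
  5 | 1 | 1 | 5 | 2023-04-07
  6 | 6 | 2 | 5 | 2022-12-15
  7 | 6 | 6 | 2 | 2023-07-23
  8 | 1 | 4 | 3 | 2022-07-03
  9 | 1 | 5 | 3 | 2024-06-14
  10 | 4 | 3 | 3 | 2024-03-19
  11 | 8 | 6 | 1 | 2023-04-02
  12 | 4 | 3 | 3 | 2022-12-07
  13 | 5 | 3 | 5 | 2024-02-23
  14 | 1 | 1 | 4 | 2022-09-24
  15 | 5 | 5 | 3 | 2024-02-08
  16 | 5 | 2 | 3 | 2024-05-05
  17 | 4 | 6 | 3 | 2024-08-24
SELECT name, signup_year FROM customers WHERE signup_year BETWEEN 2019 AND 2023

Execution result:
name | signup_year
Frank Martinez | 2023
Carol Davis | 2021
Olivia Jones | 2022
Henry Garcia | 2019
Bob Martinez | 2019
Noah Davis | 2023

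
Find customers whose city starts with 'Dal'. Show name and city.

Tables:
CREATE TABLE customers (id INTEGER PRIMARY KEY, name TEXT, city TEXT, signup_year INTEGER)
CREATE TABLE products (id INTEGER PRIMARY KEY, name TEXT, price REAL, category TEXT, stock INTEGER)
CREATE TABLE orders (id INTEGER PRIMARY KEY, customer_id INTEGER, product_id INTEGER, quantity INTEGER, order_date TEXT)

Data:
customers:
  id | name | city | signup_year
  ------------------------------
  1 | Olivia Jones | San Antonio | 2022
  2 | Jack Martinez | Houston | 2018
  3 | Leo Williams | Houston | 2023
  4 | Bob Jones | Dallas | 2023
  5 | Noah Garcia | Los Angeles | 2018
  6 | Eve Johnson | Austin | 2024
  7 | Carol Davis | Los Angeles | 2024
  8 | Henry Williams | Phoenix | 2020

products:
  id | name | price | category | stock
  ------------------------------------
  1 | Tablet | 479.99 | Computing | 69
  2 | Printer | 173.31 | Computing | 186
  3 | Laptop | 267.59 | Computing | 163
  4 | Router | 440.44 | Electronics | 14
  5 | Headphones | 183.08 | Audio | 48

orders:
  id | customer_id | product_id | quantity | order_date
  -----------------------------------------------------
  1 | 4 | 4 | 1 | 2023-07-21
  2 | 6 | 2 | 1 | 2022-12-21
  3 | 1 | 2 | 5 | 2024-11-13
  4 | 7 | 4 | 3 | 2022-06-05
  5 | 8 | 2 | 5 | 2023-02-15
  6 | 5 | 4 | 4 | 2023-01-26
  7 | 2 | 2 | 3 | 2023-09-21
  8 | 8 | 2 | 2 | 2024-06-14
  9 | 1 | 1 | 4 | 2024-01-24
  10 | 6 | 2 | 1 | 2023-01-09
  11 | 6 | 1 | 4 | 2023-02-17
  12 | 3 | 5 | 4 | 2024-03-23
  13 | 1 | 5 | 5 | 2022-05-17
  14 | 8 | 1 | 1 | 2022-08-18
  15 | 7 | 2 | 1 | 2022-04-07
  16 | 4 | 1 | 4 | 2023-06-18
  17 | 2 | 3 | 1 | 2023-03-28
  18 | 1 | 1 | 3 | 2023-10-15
SELECT name, city FROM customers WHERE city LIKE 'Dal%'

Execution result:
name | city
Bob Jones | Dallas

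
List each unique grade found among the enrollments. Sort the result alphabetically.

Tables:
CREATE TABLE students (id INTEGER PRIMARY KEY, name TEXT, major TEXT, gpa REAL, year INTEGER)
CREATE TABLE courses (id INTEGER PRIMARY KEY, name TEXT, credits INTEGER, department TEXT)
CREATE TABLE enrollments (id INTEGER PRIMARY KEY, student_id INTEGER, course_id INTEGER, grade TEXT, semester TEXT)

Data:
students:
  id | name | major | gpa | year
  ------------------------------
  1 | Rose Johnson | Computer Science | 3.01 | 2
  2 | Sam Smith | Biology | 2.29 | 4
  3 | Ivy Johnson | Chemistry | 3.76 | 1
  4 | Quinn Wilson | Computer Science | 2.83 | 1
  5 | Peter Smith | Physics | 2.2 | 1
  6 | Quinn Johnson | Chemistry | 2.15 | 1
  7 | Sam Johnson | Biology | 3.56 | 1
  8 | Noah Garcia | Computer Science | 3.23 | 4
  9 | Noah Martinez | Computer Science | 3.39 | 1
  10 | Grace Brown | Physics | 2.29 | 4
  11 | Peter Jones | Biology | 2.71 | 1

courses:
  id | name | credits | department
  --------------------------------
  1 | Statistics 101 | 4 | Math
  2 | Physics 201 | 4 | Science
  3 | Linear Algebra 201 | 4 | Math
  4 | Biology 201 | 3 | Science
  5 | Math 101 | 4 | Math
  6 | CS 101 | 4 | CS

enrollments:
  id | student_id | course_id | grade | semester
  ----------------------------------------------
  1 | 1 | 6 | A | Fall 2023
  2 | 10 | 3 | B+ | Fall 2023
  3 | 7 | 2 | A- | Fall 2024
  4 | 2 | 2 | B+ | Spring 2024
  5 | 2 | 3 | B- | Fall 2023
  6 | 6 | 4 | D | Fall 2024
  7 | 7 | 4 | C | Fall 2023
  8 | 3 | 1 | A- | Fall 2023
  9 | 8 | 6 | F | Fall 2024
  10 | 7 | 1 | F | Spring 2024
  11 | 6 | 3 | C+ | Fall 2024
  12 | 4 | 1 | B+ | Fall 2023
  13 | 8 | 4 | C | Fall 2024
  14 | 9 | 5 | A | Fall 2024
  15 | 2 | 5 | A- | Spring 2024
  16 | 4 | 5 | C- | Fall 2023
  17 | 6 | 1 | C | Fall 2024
SELECT DISTINCT grade FROM enrollments ORDER BY grade

Execution result:
grade
A
A-
B+
B-
C
C+
C-
D
F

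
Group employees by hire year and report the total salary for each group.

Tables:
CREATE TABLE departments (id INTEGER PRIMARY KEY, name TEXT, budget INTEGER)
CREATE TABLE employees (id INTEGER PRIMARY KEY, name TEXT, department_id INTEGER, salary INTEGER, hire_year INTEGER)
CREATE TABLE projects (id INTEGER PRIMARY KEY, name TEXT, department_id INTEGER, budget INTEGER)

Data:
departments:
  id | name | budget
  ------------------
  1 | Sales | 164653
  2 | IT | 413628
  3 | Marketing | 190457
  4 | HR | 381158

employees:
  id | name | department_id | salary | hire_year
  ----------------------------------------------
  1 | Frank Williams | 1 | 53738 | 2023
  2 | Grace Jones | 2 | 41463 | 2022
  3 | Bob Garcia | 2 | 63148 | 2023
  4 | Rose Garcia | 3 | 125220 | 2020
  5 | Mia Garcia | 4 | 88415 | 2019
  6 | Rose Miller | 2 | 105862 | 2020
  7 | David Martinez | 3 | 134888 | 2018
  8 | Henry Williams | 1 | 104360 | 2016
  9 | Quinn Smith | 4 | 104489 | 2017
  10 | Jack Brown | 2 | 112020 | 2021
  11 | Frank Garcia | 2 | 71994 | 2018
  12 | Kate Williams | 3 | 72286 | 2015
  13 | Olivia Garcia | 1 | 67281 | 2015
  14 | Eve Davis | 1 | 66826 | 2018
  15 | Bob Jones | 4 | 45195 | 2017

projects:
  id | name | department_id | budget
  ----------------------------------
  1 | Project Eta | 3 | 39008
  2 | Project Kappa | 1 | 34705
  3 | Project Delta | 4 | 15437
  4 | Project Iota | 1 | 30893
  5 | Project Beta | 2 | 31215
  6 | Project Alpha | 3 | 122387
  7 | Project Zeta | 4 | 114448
SELECT hire_year, SUM(salary) AS sum_salary FROM employees GROUP BY hire_year

Execution result:
hire_year | sum_salary
2015 | 139567
2016 | 104360
2017 | 149684
2018 | 273708
2019 | 88415
2020 | 231082
2021 | 112020
2022 | 41463
2023 | 116886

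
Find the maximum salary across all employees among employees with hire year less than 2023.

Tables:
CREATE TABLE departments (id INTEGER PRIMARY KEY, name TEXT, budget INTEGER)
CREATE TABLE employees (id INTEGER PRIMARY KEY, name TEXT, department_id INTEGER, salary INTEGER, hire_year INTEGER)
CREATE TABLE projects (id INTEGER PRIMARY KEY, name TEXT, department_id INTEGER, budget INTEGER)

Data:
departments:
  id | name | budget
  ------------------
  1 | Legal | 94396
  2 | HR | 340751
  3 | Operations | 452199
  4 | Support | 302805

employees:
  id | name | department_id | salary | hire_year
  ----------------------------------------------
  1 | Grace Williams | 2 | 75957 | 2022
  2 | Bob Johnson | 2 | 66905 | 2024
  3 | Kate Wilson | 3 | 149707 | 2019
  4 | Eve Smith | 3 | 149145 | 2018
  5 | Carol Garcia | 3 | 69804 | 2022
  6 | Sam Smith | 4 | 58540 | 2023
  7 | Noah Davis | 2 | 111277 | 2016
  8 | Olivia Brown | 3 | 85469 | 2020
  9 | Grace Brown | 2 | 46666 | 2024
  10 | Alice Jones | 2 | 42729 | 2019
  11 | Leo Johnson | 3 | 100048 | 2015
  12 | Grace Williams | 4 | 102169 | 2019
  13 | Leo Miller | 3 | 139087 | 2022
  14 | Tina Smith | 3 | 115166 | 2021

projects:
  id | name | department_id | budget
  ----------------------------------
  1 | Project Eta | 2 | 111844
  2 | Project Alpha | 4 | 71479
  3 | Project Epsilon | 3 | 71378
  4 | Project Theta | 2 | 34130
SELECT MAX(salary) FROM employees WHERE hire_year < 2023

Execution result:
149707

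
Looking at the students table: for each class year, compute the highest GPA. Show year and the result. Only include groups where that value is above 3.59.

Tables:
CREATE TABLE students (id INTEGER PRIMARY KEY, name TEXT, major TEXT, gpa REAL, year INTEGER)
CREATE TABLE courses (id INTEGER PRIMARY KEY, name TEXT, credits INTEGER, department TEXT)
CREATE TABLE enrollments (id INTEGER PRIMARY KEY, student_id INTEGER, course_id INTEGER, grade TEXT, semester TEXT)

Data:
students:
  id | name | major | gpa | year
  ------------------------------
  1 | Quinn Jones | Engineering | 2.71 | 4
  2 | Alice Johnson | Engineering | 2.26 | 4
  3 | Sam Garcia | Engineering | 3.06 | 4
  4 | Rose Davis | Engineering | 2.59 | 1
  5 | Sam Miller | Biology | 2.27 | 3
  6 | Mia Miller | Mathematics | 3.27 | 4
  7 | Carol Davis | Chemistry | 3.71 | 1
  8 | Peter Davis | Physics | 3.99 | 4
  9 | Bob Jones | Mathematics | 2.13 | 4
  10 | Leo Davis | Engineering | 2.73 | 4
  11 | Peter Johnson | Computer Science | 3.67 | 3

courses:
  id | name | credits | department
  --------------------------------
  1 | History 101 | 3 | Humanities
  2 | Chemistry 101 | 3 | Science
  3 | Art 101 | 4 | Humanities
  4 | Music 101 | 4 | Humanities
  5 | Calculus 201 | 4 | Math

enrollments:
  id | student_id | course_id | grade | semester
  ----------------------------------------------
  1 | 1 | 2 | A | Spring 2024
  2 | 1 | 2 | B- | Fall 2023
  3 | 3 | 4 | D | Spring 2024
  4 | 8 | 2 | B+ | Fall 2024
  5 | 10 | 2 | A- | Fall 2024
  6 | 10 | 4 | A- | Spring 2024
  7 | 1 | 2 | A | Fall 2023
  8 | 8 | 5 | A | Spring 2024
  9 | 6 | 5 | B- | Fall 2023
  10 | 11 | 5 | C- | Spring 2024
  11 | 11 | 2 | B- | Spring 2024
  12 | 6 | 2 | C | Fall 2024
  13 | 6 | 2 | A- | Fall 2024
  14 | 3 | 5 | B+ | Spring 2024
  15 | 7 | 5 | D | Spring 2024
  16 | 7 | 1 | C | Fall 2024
SELECT year, MAX(gpa) AS max_gpa FROM students GROUP BY year HAVING MAX(gpa) > 3.59

Execution result:
year | max_gpa
1 | 3.71
3 | 3.67
4 | 3.99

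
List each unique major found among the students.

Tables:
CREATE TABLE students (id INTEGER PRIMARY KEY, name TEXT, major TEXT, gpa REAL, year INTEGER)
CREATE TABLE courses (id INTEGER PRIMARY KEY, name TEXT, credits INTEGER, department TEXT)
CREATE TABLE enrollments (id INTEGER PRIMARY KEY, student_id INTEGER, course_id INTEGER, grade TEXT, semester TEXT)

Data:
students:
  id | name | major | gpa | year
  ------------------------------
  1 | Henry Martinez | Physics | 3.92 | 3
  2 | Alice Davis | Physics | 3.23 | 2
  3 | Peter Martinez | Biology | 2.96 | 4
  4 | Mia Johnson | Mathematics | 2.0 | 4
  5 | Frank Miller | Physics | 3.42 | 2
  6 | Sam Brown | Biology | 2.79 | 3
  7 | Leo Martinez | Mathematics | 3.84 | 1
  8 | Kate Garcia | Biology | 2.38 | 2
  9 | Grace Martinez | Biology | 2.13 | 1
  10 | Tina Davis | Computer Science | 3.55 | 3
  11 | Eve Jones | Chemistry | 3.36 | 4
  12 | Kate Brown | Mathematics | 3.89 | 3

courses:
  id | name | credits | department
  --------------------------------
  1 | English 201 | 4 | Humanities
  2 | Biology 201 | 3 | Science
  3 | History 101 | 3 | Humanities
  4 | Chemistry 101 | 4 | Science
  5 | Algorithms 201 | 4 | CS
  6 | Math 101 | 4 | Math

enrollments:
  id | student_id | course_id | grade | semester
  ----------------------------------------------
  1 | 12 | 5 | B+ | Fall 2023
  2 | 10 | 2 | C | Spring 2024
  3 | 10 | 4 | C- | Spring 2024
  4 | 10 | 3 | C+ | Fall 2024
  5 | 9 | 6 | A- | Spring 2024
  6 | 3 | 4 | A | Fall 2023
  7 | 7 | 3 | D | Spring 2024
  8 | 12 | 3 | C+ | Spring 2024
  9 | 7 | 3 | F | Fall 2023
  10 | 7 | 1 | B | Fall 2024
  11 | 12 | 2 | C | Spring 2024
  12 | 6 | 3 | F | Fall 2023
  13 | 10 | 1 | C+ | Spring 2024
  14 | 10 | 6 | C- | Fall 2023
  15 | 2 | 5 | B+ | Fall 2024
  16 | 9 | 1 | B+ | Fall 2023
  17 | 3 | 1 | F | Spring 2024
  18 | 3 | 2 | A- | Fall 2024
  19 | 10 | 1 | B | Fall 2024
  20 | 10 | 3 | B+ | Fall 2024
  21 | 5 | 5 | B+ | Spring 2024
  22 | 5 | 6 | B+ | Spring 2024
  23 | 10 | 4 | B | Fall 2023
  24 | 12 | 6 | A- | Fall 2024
SELECT DISTINCT major FROM students

Execution result:
major
Physics
Biology
Mathematics
Computer Science
Chemistry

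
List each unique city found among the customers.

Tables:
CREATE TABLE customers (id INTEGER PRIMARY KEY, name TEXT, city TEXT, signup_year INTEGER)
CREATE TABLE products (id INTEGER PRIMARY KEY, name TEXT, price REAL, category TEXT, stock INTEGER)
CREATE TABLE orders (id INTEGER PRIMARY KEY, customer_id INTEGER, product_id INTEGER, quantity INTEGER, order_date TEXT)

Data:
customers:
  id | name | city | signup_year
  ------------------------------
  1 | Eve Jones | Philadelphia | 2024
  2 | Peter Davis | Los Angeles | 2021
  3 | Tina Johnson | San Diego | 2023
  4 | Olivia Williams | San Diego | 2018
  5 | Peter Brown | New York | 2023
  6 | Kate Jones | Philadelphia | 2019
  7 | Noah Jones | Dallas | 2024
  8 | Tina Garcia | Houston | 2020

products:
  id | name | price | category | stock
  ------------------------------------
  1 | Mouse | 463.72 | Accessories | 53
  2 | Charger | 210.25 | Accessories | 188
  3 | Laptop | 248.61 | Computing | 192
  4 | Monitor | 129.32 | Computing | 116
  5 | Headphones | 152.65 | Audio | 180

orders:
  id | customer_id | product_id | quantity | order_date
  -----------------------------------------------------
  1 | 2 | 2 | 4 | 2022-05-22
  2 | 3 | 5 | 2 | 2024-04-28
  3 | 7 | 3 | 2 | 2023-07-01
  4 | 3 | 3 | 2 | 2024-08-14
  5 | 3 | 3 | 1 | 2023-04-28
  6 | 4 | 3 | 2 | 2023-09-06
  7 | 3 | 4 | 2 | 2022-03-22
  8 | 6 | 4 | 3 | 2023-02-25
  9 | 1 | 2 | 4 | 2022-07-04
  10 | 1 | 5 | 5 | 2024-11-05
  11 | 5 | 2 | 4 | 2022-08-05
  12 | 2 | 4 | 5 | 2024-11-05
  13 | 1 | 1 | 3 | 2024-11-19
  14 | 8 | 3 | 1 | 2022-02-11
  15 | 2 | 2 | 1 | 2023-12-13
SELECT DISTINCT city FROM customers

Execution result:
city
Philadelphia
Los Angeles
San Diego
New York
Dallas
Houston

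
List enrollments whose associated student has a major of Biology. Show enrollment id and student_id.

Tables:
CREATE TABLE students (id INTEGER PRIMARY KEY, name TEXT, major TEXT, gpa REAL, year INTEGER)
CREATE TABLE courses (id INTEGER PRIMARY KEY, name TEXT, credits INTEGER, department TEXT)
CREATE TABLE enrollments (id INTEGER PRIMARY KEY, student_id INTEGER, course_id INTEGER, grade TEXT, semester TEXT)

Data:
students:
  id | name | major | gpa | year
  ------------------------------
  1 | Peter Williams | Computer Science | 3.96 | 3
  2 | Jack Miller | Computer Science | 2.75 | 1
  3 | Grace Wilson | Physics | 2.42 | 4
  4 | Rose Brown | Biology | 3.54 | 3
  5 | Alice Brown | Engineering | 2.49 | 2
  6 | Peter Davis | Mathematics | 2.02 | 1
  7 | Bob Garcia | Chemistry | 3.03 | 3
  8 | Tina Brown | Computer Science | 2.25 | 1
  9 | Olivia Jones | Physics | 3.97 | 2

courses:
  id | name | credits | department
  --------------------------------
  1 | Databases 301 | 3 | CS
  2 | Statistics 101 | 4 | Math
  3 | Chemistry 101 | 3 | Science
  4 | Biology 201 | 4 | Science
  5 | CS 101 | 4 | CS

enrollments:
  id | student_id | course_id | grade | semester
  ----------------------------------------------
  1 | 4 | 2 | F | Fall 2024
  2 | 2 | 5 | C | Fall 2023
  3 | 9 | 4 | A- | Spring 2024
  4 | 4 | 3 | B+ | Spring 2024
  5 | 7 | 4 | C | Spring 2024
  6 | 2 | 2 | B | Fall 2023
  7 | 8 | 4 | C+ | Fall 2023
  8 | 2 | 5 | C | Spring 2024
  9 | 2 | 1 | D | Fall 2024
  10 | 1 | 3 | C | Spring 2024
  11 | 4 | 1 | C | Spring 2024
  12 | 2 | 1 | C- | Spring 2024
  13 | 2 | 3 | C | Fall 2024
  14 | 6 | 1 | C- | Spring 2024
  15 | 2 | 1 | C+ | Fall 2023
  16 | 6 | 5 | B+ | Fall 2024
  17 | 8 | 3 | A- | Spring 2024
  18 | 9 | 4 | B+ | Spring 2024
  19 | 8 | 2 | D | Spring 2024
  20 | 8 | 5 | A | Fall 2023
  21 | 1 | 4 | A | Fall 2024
SELECT id, student_id FROM enrollments WHERE student_id IN (SELECT id FROM students WHERE major = 'Biology')

Execution result:
id | student_id
1 | 4
4 | 4
11 | 4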